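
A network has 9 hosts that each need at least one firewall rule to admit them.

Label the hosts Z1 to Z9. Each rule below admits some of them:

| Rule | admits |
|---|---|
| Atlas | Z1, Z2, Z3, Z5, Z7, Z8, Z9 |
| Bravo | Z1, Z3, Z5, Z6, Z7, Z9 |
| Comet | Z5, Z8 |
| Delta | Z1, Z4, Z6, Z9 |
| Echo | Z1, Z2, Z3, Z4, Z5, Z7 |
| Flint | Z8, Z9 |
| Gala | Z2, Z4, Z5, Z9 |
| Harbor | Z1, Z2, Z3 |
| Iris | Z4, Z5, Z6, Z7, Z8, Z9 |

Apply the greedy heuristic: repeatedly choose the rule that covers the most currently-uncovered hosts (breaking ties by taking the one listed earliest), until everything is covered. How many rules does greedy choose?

Greedy: pick Atlas (covers 7 new) → pick Delta (covers 2 new). Total picks: 2.

2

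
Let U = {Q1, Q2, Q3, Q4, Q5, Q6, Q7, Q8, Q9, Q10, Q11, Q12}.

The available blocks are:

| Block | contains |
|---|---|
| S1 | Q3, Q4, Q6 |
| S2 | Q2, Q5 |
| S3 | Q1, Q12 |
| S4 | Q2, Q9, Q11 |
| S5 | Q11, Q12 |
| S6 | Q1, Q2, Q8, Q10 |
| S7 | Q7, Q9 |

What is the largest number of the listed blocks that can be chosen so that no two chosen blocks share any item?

S1, S5, S6, S7 are pairwise disjoint (S1={Q3,Q4,Q6}; S5={Q11,Q12}; S6={Q1,Q2,Q8,Q10}; S7={Q7,Q9}).
Every remaining block overlaps one of these, and no 5 of the listed blocks are pairwise disjoint, so 4 is the maximum.

4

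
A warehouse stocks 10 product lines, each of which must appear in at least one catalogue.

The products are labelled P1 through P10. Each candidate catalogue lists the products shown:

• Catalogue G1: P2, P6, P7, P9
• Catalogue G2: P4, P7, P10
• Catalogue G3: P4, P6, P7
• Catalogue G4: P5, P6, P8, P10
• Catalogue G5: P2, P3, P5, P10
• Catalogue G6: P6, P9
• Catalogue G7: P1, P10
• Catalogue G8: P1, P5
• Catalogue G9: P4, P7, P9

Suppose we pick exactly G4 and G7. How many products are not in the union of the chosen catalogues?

5

Union of G4, G7 = {P1, P5, P6, P8, P10}.
Not covered: P2, P3, P4, P7, P9 — 5 products.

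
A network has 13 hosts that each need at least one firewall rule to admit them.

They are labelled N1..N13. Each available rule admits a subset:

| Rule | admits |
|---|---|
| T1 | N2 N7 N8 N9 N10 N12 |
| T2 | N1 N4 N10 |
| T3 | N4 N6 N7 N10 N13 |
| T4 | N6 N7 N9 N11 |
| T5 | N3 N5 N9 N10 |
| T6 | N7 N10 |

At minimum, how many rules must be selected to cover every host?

T1 and T2 and T3 and T4 and T5 together: T1 ∪ T2 ∪ T3 ∪ T4 ∪ T5 = {N1, N2, N3, N4, N5, N6, N7, N8, N9, N10, N11, N12, N13} — every host is covered.
No 4 of the 6 rules cover everything (all 15 combinations miss at least one host), so 5 is optimal.

5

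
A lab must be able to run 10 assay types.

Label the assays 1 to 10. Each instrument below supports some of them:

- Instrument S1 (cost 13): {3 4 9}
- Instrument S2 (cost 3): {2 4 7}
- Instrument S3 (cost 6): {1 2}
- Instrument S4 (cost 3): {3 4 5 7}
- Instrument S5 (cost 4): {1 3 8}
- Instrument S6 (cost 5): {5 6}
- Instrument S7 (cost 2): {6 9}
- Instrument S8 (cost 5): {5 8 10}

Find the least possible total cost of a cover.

14

S2, S5, S7, S8 together cover every assay (S2 ∪ S5 ∪ S7 ∪ S8 = {1, 2, 3, 4, 5, 6, 7, 8, 9, 10}); total cost 3 + 4 + 2 + 5 = 14.
The greedy pick S4, S7, S5, S2, S8 costs 17; no covering selection beats 14.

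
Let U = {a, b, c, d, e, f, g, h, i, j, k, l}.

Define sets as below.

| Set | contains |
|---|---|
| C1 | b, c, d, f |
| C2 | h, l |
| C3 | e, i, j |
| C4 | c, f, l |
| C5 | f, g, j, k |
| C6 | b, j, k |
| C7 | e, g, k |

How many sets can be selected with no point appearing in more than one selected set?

C1, C2, C7 are pairwise disjoint (C1={b,c,d,f}; C2={h,l}; C7={e,g,k}).
Every remaining set overlaps one of these, and no 4 of the listed sets are pairwise disjoint, so 3 is the maximum.

3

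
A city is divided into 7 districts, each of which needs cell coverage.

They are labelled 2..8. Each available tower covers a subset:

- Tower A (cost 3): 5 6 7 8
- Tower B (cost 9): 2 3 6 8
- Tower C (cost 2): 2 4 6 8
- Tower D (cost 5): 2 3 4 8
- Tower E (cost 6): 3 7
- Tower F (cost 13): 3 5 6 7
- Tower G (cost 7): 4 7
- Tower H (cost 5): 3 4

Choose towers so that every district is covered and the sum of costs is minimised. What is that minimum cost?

A, D together cover every district (A ∪ D = {2, 3, 4, 5, 6, 7, 8}); total cost 3 + 5 = 8.
The greedy pick C, A, D costs 10; no covering selection beats 8.

8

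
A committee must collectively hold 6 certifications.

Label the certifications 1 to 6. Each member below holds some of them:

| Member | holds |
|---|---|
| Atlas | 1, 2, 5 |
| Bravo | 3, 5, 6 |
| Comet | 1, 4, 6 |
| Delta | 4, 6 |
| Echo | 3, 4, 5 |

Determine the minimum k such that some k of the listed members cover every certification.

Atlas and Delta and Echo together: Atlas ∪ Delta ∪ Echo = {1, 2, 3, 4, 5, 6} — every certification is covered.
Only Atlas contains 2, so Atlas is forced; the remaining 3 certifications need at least 2 more members (each remaining member adds at most 2) — so at least 3 members are needed, and 3 is optimal.

3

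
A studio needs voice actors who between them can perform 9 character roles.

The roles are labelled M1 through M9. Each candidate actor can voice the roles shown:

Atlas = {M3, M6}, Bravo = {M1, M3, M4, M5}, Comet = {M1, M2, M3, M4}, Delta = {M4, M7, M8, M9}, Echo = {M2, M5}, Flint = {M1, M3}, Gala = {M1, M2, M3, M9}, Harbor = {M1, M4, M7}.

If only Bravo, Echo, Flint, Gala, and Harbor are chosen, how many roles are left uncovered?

2

Union of Bravo, Echo, Flint, Gala, Harbor = {M1, M2, M3, M4, M5, M7, M9}.
Not covered: M6, M8 — 2 roles.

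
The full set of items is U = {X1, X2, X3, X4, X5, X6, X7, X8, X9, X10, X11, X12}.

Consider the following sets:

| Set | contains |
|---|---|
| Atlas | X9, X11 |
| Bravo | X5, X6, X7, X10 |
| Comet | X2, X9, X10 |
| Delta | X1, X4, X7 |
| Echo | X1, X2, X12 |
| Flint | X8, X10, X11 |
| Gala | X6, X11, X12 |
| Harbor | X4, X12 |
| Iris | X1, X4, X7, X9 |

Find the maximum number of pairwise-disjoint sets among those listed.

3

Atlas, Bravo, Echo are pairwise disjoint (Atlas={X9,X11}; Bravo={X5,X6,X7,X10}; Echo={X1,X2,X12}).
Every remaining set overlaps one of these, and no 4 of the listed sets are pairwise disjoint, so 3 is the maximum.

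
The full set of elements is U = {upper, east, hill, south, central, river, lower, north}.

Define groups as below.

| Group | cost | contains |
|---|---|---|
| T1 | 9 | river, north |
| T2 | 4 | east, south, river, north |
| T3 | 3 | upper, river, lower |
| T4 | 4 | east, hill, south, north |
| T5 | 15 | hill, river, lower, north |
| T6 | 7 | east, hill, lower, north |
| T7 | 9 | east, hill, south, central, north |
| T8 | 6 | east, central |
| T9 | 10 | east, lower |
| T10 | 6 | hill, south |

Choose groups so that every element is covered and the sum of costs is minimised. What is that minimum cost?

12

T3, T7 together cover every element (T3 ∪ T7 = {upper, east, hill, south, central, river, lower, north}); total cost 3 + 9 = 12.
The greedy pick T2, T3, T4, T8 costs 17; no covering selection beats 12.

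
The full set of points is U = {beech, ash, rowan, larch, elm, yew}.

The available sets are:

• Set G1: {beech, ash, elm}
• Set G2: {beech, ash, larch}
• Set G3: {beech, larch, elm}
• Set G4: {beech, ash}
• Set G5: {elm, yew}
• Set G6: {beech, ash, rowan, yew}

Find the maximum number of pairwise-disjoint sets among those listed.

2

G2, G5 are pairwise disjoint (G2={beech,ash,larch}; G5={elm,yew}).
Every remaining set overlaps one of these, and no 3 of the listed sets are pairwise disjoint, so 2 is the maximum.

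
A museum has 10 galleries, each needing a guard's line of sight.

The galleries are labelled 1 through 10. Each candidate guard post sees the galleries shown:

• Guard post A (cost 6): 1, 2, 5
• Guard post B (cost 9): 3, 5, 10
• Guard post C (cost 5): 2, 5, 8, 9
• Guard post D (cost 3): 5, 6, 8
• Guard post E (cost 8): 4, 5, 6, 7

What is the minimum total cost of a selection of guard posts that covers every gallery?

A, B, C, E together cover every gallery (A ∪ B ∪ C ∪ E = {1, 2, 3, 4, 5, 6, 7, 8, 9, 10}); total cost 6 + 9 + 5 + 8 = 28.
The greedy pick D, C, E, B, A costs 31; no covering selection beats 28.

28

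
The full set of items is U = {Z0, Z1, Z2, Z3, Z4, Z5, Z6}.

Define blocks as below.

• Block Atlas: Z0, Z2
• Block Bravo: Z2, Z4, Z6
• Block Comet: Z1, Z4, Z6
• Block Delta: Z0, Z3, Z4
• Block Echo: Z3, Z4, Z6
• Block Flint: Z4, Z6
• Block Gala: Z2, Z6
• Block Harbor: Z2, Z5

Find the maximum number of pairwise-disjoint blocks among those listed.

Atlas, Flint are pairwise disjoint (Atlas={Z0,Z2}; Flint={Z4,Z6}).
Every remaining block overlaps one of these, and no 3 of the listed blocks are pairwise disjoint, so 2 is the maximum.

2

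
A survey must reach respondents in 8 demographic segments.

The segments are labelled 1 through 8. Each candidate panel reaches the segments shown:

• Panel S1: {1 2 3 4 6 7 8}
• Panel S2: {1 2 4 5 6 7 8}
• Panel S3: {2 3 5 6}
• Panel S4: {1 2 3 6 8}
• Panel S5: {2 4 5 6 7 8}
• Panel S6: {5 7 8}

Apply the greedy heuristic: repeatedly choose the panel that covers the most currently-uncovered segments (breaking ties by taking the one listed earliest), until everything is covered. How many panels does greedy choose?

2

Greedy: pick S1 (covers 7 new) → pick S2 (covers 1 new). Total picks: 2.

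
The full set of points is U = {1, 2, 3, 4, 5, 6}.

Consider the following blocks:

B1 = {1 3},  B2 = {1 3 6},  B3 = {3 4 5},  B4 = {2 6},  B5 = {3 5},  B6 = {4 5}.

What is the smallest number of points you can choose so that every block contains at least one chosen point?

H = {1, 2, 5} meets every block (each contains at least one member of H), and |H| = 3.
The blocks B1, B4, B6 are pairwise disjoint, so any hitting set needs a separate point for each — at least 3. Hence 3 is optimal.

3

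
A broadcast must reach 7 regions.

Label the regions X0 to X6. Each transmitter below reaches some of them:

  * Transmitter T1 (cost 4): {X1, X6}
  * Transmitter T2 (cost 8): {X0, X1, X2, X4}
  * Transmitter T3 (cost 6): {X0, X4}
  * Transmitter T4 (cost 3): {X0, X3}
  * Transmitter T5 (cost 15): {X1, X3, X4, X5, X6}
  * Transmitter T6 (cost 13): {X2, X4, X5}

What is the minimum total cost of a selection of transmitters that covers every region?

T1, T4, T6 together cover every region (T1 ∪ T4 ∪ T6 = {X0, X1, X2, X3, X4, X5, X6}); total cost 4 + 3 + 13 = 20.
The greedy pick T4, T1, T2, T6 costs 28; no covering selection beats 20.

20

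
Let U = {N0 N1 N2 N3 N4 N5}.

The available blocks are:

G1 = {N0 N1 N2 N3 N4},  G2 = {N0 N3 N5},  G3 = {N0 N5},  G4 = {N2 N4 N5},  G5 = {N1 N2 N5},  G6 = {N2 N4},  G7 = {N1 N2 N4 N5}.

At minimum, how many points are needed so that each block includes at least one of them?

2

H = {N4, N5} meets every block (each contains at least one member of H), and |H| = 2.
The blocks G3, G6 are pairwise disjoint, so any hitting set needs a separate point for each — at least 2. Hence 2 is optimal.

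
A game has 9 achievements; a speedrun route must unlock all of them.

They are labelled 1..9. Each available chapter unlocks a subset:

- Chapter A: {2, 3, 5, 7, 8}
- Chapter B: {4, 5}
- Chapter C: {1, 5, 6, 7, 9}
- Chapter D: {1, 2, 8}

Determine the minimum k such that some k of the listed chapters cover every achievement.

A and B and C together: A ∪ B ∪ C = {1, 2, 3, 4, 5, 6, 7, 8, 9} — every achievement is covered.
Only A contains 3, so A is forced; the remaining 4 achievements need at least 2 more chapters (each remaining chapter adds at most 3) — so at least 3 chapters are needed, and 3 is optimal.

3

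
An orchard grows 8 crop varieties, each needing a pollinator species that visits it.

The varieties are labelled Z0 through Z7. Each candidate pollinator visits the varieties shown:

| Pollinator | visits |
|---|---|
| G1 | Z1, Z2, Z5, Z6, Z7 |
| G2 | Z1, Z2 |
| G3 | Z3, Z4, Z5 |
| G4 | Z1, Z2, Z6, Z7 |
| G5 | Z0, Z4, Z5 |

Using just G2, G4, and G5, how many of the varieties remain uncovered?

1

Union of G2, G4, G5 = {Z0, Z1, Z2, Z4, Z5, Z6, Z7}.
Not covered: Z3 — 1 variety.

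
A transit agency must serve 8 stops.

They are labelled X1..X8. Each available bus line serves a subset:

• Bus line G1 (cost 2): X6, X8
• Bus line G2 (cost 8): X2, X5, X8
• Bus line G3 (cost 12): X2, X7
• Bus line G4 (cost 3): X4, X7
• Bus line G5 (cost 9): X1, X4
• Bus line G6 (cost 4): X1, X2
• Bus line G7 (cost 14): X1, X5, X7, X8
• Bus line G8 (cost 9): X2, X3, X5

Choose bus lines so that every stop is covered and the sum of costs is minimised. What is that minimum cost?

18

G1, G4, G6, G8 together cover every stop (G1 ∪ G4 ∪ G6 ∪ G8 = {X1, X2, X3, X4, X5, X6, X7, X8}); total cost 2 + 3 + 4 + 9 = 18.
No covering selection has total cost below 18.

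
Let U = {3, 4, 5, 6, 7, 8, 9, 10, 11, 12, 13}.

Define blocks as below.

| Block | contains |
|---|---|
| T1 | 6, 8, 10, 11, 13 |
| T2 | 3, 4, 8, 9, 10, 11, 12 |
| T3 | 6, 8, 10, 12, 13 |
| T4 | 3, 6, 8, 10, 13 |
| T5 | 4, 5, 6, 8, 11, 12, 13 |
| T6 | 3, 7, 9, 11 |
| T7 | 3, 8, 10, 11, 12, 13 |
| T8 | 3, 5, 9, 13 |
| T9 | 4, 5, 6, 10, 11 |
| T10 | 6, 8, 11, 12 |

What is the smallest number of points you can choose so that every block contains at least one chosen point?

2

The 2 points {11, 13} hit every block.
The blocks T8, T10 are pairwise disjoint, so any hitting set needs a separate point for each — at least 2. Hence 2 is optimal.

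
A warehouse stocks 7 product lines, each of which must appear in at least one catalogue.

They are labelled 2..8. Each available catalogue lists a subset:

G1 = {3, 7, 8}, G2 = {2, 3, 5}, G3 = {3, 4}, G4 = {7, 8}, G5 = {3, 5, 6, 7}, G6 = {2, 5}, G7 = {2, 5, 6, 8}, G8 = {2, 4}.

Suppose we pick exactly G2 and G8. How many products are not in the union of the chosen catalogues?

3

Union of G2, G8 = {2, 3, 4, 5}.
Not covered: 6, 7, 8 — 3 products.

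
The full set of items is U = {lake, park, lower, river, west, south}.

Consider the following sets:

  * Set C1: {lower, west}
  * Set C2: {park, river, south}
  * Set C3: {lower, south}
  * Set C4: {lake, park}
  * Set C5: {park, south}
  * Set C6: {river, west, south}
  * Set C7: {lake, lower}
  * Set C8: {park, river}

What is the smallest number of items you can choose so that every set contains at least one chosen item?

H = {park, lower, south} meets every set (each contains at least one member of H), and |H| = 3.
No choice of 2 items meets every set, so 3 is the minimum.

3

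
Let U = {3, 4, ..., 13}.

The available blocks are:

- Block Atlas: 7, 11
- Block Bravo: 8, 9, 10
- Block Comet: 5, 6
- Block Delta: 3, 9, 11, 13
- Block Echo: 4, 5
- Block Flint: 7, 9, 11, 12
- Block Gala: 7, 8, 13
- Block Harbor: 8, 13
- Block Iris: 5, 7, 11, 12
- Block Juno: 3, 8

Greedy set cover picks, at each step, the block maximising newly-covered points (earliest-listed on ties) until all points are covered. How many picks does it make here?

5

Greedy: pick Delta (covers 4 new) → pick Iris (covers 3 new) → pick Bravo (covers 2 new) → pick Comet (covers 1 new) → pick Echo (covers 1 new). Total picks: 5.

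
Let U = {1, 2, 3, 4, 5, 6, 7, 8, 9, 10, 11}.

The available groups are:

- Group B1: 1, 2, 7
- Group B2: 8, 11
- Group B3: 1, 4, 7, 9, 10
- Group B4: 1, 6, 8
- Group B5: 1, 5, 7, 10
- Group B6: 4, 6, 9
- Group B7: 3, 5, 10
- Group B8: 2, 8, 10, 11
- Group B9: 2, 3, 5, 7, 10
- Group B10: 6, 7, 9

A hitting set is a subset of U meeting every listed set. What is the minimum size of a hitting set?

4

The 4 items {1, 5, 8, 9} hit every group.
The groups B1, B2, B6, B7 are pairwise disjoint, so any hitting set needs a separate item for each — at least 4. Hence 4 is optimal.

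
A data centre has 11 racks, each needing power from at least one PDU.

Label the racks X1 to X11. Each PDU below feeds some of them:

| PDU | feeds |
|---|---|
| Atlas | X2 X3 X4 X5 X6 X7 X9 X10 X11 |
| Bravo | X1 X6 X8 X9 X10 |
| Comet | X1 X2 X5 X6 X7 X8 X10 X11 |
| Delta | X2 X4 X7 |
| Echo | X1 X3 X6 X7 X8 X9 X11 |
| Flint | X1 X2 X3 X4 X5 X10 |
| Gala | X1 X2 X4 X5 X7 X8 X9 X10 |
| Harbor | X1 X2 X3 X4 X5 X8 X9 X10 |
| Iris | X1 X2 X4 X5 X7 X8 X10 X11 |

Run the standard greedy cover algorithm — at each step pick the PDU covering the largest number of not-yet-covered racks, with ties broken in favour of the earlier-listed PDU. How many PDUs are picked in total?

Greedy: pick Atlas (covers 9 new) → pick Bravo (covers 2 new). Total picks: 2.

2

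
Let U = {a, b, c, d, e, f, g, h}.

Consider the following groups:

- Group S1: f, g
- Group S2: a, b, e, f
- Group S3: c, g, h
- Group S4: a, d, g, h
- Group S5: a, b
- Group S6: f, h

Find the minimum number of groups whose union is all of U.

3

S2 and S3 and S4 together: S2 ∪ S3 ∪ S4 = {a, b, c, d, e, f, g, h} — every point is covered.
Only S3 contains c, so S3 is forced; the remaining 5 points need at least 2 more groups (each remaining group adds at most 4) — so at least 3 groups are needed, and 3 is optimal.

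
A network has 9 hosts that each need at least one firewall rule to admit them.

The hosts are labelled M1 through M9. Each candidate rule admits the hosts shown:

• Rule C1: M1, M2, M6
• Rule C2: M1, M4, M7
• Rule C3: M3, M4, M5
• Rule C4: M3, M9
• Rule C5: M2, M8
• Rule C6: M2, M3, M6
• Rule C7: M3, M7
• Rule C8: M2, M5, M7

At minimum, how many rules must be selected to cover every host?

Take {C1, C3, C4, C5, C8}. Their union is {M1, M2, M3, M4, M5, M6, M7, M8, M9}, which is all 9 hosts.
No 4 of the 8 rules cover everything (all 70 combinations miss at least one host), so 5 is optimal.

5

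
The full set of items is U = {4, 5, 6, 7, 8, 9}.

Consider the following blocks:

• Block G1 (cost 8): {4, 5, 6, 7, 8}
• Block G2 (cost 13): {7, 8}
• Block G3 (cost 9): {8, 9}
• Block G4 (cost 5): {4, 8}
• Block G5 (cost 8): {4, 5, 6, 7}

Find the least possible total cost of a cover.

G1, G3 together cover every item (G1 ∪ G3 = {4, 5, 6, 7, 8, 9}); total cost 8 + 9 = 17.
No covering selection has total cost below 17.

17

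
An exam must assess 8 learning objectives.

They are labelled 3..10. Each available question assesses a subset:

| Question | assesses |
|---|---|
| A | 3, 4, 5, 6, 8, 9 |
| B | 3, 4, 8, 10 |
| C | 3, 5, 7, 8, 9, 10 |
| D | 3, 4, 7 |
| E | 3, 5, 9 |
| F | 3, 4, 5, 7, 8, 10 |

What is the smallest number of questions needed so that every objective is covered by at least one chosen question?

2

Take {A, C}. Their union is {3, 4, 5, 6, 7, 8, 9, 10}, which is all 8 objectives.
No single question has all 8 objectives (the largest, A, has 6), so 2 is optimal.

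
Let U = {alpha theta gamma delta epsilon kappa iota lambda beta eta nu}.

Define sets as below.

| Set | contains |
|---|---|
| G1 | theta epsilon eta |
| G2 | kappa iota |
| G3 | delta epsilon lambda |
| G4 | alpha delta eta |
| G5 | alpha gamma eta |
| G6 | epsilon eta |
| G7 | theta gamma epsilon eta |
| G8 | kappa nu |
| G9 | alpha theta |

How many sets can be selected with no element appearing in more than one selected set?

G3, G5, G8 are pairwise disjoint (G3={delta,epsilon,lambda}; G5={alpha,gamma,eta}; G8={kappa,nu}).
Every remaining set overlaps one of these, and no 4 of the listed sets are pairwise disjoint, so 3 is the maximum.

3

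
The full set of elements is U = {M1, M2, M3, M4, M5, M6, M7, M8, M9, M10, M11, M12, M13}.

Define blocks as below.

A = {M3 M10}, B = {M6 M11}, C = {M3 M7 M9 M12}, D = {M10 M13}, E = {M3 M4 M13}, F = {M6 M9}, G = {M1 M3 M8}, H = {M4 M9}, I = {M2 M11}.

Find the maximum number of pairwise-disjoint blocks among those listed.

4

D, F, G, I are pairwise disjoint (D={M10,M13}; F={M6,M9}; G={M1,M3,M8}; I={M2,M11}).
Every remaining block overlaps one of these, and no 5 of the listed blocks are pairwise disjoint, so 4 is the maximum.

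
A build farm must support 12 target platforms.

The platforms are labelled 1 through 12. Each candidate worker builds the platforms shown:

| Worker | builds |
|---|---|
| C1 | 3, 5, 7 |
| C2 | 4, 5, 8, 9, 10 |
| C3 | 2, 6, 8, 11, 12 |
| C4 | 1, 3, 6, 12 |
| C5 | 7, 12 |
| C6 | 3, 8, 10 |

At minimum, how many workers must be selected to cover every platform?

4

C1 and C2 and C3 and C4 together: C1 ∪ C2 ∪ C3 ∪ C4 = {1, 2, 3, 4, 5, 6, 7, 8, 9, 10, 11, 12} — every platform is covered.
No 3 of the 6 workers cover everything (all 20 combinations miss at least one platform), so 4 is optimal.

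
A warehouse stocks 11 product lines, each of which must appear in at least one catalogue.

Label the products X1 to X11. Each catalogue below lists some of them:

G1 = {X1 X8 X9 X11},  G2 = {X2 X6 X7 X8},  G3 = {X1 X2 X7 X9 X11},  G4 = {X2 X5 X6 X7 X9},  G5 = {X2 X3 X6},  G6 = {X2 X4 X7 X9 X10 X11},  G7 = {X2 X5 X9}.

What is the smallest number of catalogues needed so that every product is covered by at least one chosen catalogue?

4

Take {G1, G5, G6, G7}. Their union is {X1, X2, X3, X4, X5, X6, X7, X8, X9, X10, X11}, which is all 11 products.
Only G6 contains X4, so G6 is forced; the remaining 5 products need at least 3 more catalogues (each remaining catalogue adds at most 2) — so at least 4 catalogues are needed, and 4 is optimal.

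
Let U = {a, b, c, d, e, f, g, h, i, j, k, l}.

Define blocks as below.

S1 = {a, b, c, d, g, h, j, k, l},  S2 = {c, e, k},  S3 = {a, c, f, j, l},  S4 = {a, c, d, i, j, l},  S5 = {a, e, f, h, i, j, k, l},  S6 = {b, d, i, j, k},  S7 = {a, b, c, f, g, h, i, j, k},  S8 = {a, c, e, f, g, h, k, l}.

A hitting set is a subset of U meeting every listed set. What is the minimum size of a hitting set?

The 2 elements {e, j} hit every block.
No single element lies in every block, so at least 2 are needed and 2 is optimal.

2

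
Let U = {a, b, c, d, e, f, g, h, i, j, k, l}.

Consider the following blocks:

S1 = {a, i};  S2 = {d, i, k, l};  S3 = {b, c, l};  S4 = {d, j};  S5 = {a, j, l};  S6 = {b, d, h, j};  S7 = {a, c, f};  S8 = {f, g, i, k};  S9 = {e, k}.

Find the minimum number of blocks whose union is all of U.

Take {S2, S6, S7, S8, S9}. Their union is {a, b, c, d, e, f, g, h, i, j, k, l}, which is all 12 points.
No 4 of the 9 blocks cover everything (all 126 combinations miss at least one point), so 5 is optimal.

5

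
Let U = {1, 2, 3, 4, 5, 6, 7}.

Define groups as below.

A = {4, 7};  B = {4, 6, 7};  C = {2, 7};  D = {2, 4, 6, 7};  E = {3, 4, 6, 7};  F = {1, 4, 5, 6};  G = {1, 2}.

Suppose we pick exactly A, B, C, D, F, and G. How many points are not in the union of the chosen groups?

Union of A, B, C, D, F, G = {1, 2, 4, 5, 6, 7}.
Not covered: 3 — 1 point.

1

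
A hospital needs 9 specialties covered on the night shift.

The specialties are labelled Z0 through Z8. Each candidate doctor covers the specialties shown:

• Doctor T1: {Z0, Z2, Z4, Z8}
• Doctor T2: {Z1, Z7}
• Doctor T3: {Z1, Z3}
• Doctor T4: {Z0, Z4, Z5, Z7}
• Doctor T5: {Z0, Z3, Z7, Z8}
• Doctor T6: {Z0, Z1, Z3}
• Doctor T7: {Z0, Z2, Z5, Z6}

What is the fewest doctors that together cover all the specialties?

T1 and T3 and T4 and T7 together: T1 ∪ T3 ∪ T4 ∪ T7 = {Z0, Z1, Z2, Z3, Z4, Z5, Z6, Z7, Z8} — every specialty is covered.
No 3 of the 7 doctors cover everything (all 35 combinations miss at least one specialty), so 4 is optimal.

4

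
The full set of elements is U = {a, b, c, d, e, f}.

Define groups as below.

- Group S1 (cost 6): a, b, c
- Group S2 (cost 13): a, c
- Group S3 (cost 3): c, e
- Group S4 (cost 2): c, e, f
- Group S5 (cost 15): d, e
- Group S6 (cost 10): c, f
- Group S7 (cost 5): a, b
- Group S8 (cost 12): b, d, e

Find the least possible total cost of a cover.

S4, S7, S8 together cover every element (S4 ∪ S7 ∪ S8 = {a, b, c, d, e, f}); total cost 2 + 5 + 12 = 19.
No covering selection has total cost below 19.

19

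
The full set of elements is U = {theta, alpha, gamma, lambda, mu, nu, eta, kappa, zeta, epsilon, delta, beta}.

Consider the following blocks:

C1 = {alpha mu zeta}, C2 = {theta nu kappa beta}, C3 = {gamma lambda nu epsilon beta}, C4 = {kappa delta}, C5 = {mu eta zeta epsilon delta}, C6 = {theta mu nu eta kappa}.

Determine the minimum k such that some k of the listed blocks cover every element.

C1, C3, C5, and C6 cover everything between them: the union {theta, alpha, gamma, lambda, mu, nu, eta, kappa, zeta, epsilon, delta, beta} is all of U.
No 3 of the 6 blocks cover everything (all 20 combinations miss at least one element), so 4 is optimal.

4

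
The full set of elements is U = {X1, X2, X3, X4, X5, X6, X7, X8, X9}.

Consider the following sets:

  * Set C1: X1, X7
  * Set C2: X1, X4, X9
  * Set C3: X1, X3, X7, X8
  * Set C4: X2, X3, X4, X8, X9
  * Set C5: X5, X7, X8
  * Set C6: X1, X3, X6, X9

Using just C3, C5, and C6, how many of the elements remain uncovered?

Union of C3, C5, C6 = {X1, X3, X5, X6, X7, X8, X9}.
Not covered: X2, X4 — 2 elements.

2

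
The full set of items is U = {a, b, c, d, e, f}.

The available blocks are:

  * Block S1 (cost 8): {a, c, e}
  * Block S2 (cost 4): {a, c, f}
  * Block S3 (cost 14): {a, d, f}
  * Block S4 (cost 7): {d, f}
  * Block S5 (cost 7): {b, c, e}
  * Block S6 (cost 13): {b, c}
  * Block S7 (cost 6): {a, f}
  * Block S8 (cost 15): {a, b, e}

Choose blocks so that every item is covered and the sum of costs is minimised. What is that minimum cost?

18

S2, S4, S5 together cover every item (S2 ∪ S4 ∪ S5 = {a, b, c, d, e, f}); total cost 4 + 7 + 7 = 18.
No covering selection has total cost below 18.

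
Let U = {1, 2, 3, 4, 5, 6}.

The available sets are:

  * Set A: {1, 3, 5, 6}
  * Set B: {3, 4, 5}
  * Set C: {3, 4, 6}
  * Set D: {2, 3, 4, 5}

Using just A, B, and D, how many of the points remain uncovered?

0

Union of A, B, D = {1, 2, 3, 4, 5, 6} — that's every point, so 0 are uncovered.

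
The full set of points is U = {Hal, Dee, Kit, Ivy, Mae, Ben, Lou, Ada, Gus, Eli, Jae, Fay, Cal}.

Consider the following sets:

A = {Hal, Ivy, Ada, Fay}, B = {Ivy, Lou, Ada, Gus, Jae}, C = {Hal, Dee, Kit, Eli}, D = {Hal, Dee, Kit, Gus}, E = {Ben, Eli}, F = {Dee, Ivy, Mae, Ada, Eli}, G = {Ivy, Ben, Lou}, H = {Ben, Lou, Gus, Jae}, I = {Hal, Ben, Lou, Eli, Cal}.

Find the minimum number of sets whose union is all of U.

A and D and F and H and I together: A ∪ D ∪ F ∪ H ∪ I = {Hal, Dee, Kit, Ivy, Mae, Ben, Lou, Ada, Gus, Eli, Jae, Fay, Cal} — every point is covered.
No 4 of the 9 sets cover everything (all 126 combinations miss at least one point), so 5 is optimal.

5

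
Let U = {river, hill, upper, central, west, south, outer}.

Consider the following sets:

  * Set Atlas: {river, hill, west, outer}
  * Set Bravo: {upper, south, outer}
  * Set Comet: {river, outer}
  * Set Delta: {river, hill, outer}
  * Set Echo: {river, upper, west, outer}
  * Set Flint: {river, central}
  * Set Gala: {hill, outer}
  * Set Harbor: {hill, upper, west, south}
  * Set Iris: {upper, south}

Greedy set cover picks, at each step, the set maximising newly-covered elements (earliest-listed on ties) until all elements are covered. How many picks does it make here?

Greedy: pick Atlas (covers 4 new) → pick Bravo (covers 2 new) → pick Flint (covers 1 new). Total picks: 3.

3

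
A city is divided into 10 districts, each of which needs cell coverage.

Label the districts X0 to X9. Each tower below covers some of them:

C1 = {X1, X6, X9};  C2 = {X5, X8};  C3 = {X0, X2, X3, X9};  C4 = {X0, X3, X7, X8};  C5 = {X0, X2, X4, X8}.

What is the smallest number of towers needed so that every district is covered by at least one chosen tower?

C1 and C2 and C4 and C5 together: C1 ∪ C2 ∪ C4 ∪ C5 = {X0, X1, X2, X3, X4, X5, X6, X7, X8, X9} — every district is covered.
No 3 of the 5 towers cover everything (all 10 combinations miss at least one district), so 4 is optimal.

4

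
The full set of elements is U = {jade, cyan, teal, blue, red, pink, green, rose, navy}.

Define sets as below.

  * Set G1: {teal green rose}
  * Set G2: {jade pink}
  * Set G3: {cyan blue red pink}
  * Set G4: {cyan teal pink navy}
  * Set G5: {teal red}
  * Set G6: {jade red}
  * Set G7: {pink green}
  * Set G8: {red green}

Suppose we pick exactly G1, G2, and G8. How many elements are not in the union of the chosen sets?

3

Union of G1, G2, G8 = {jade, teal, red, pink, green, rose}.
Not covered: cyan, blue, navy — 3 elements.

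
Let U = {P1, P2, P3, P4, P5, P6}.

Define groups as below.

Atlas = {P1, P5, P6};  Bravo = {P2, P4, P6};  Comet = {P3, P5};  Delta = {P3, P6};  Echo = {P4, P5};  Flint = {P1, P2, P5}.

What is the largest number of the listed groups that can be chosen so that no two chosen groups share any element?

2

Bravo, Comet are pairwise disjoint (Bravo={P2,P4,P6}; Comet={P3,P5}).
Every remaining group overlaps one of these, and no 3 of the listed groups are pairwise disjoint, so 2 is the maximum.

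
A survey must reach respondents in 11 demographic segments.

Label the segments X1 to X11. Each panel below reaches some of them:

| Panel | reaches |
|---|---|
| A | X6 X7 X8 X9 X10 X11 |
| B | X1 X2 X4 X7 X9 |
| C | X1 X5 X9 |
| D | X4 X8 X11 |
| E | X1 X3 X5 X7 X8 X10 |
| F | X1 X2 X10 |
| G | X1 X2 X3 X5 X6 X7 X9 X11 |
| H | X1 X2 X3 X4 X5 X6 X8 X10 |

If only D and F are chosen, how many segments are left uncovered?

Union of D, F = {X1, X2, X4, X8, X10, X11}.
Not covered: X3, X5, X6, X7, X9 — 5 segments.

5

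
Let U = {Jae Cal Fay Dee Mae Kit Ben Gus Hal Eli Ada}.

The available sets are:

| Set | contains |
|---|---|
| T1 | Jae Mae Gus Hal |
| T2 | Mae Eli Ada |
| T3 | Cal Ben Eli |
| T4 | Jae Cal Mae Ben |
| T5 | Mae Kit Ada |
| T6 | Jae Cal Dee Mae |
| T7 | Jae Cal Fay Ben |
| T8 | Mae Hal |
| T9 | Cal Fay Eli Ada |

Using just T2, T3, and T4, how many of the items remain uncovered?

Union of T2, T3, T4 = {Jae, Cal, Mae, Ben, Eli, Ada}.
Not covered: Fay, Dee, Kit, Gus, Hal — 5 items.

5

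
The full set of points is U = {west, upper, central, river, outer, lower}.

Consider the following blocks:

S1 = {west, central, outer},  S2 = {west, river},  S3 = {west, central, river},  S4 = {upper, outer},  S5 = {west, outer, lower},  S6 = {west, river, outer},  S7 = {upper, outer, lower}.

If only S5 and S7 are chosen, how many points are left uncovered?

2

Union of S5, S7 = {west, upper, outer, lower}.
Not covered: central, river — 2 points.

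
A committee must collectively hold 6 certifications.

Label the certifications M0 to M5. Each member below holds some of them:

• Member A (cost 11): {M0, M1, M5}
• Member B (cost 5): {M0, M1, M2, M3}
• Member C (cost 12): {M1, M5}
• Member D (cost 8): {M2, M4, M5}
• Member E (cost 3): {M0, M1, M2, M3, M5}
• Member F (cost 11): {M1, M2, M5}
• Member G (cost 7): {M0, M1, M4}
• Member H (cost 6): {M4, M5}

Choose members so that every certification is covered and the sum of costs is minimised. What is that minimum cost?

9

E, H together cover every certification (E ∪ H = {M0, M1, M2, M3, M4, M5}); total cost 3 + 6 = 9.
No covering selection has total cost below 9.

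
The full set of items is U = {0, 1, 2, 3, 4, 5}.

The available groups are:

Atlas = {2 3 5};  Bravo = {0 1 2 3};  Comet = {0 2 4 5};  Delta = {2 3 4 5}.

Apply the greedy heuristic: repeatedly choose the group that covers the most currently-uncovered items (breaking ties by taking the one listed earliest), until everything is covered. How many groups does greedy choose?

Greedy: pick Bravo (covers 4 new) → pick Comet (covers 2 new). Total picks: 2.

2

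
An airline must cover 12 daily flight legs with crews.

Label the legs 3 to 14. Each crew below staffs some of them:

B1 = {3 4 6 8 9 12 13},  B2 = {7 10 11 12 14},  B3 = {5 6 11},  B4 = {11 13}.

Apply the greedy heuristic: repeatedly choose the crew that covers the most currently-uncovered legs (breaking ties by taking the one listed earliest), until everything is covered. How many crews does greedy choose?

3

Greedy: pick B1 (covers 7 new) → pick B2 (covers 4 new) → pick B3 (covers 1 new). Total picks: 3.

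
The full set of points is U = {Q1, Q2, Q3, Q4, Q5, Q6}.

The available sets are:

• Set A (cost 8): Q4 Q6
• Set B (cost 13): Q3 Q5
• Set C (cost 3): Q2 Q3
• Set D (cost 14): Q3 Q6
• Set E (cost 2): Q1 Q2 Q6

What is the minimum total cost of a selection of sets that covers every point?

A, B, E together cover every point (A ∪ B ∪ E = {Q1, Q2, Q3, Q4, Q5, Q6}); total cost 8 + 13 + 2 = 23.
The greedy pick E, C, A, B costs 26; no covering selection beats 23.

23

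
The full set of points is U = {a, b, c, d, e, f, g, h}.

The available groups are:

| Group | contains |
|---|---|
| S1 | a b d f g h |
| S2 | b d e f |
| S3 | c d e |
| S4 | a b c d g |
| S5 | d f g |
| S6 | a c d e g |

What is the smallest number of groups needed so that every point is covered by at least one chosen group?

2

S1 and S3 together: S1 ∪ S3 = {a, b, c, d, e, f, g, h} — every point is covered.
No single group has all 8 points (the largest, S1, has 6), so 2 is optimal.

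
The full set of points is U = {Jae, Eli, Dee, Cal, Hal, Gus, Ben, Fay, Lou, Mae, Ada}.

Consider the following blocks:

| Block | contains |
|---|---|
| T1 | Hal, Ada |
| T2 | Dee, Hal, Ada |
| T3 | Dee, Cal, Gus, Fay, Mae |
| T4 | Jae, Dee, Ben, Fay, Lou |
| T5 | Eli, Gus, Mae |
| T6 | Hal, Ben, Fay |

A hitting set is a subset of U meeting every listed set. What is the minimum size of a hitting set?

Take H = {Dee, Hal, Gus}. Each listed block contains at least one of these, so H is a hitting set of size 3.
The blocks T1, T4, T5 are pairwise disjoint, so any hitting set needs a separate point for each — at least 3. Hence 3 is optimal.

3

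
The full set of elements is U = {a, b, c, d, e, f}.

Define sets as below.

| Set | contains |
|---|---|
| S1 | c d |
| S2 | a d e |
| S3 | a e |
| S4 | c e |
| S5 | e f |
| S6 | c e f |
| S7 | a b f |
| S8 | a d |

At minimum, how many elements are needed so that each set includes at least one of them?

3

The 3 elements {a, c, e} hit every set.
No choice of 2 elements meets every set, so 3 is the minimum.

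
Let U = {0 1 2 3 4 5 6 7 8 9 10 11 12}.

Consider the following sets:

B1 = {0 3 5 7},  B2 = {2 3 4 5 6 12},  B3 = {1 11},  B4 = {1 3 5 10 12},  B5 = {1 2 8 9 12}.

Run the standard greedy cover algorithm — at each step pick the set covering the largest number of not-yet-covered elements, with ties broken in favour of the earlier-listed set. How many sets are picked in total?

5

Greedy: pick B2 (covers 6 new) → pick B5 (covers 3 new) → pick B1 (covers 2 new) → pick B3 (covers 1 new) → pick B4 (covers 1 new). Total picks: 5.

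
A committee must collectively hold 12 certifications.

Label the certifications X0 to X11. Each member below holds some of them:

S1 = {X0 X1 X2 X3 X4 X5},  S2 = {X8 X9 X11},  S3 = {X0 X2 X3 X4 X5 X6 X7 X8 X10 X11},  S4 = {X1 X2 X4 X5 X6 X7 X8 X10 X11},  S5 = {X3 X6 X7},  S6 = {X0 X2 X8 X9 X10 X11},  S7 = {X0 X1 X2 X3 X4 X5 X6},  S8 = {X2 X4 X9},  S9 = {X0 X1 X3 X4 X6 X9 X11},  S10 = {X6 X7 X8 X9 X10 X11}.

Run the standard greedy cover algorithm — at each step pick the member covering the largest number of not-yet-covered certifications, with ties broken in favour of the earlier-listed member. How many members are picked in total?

2

Greedy: pick S3 (covers 10 new) → pick S9 (covers 2 new). Total picks: 2.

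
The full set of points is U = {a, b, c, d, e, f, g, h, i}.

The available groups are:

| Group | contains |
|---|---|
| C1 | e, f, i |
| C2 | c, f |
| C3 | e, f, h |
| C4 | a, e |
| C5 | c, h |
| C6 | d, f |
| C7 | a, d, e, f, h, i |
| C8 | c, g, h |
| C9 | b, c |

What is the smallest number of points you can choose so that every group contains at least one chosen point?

3

The 3 points {a, c, f} hit every group.
The groups C4, C6, C9 are pairwise disjoint, so any hitting set needs a separate point for each — at least 3. Hence 3 is optimal.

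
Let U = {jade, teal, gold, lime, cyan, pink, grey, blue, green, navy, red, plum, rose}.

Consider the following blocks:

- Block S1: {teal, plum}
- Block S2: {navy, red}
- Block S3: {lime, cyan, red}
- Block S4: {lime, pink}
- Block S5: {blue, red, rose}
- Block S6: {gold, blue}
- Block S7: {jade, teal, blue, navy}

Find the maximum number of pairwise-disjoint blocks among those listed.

4

S1, S2, S4, S6 are pairwise disjoint (S1={teal,plum}; S2={navy,red}; S4={lime,pink}; S6={gold,blue}).
Every remaining block overlaps one of these, and no 5 of the listed blocks are pairwise disjoint, so 4 is the maximum.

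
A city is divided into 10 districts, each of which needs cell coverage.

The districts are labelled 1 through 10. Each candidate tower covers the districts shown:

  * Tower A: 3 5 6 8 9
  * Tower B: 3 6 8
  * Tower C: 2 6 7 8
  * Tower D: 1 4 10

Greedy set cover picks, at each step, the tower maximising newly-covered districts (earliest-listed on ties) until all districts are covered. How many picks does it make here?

3

Greedy: pick A (covers 5 new) → pick D (covers 3 new) → pick C (covers 2 new). Total picks: 3.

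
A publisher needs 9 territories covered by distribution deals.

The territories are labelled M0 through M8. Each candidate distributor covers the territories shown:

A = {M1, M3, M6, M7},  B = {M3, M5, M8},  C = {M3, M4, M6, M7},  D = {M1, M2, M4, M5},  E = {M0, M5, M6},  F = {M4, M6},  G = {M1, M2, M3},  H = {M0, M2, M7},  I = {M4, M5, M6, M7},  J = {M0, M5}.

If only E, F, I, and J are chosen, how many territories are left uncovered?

4

Union of E, F, I, J = {M0, M4, M5, M6, M7}.
Not covered: M1, M2, M3, M8 — 4 territories.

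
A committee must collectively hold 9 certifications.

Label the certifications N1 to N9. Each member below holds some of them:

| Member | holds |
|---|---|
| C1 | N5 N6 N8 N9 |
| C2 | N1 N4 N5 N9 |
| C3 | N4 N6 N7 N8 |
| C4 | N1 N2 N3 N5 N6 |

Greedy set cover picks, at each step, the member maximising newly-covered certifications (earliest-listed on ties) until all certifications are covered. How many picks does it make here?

3

Greedy: pick C4 (covers 5 new) → pick C3 (covers 3 new) → pick C1 (covers 1 new). Total picks: 3.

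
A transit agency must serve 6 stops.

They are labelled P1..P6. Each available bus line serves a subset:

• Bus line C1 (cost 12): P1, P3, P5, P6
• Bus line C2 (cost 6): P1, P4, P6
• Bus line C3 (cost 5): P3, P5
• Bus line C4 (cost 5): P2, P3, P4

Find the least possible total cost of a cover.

C2, C3, C4 together cover every stop (C2 ∪ C3 ∪ C4 = {P1, P2, P3, P4, P5, P6}); total cost 6 + 5 + 5 = 16.
No covering selection has total cost below 16.

16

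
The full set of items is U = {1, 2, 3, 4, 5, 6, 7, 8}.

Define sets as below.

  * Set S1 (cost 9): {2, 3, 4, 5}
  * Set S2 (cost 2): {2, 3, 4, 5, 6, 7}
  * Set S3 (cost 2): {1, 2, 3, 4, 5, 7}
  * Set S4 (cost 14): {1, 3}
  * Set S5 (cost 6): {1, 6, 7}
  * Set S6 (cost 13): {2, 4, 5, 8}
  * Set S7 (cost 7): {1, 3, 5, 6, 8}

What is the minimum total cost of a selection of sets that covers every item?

9

S3, S7 together cover every item (S3 ∪ S7 = {1, 2, 3, 4, 5, 6, 7, 8}); total cost 2 + 7 = 9.
The greedy pick S2, S3, S7 costs 11; no covering selection beats 9.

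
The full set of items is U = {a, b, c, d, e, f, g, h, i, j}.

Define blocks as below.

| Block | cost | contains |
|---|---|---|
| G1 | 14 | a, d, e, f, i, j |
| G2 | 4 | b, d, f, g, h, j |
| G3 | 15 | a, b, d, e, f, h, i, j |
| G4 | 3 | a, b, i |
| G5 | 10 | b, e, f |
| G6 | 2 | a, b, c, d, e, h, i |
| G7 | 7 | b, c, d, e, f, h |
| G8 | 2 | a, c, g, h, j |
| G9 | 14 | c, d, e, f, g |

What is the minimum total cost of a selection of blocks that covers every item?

G2, G6 together cover every item (G2 ∪ G6 = {a, b, c, d, e, f, g, h, i, j}); total cost 4 + 2 = 6.
The greedy pick G6, G8, G2 costs 8; no covering selection beats 6.

6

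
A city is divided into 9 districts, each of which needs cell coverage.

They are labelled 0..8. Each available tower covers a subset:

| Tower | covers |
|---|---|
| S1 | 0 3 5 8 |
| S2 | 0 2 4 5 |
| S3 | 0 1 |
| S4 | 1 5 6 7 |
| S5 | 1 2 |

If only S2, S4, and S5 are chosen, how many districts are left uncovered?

Union of S2, S4, S5 = {0, 1, 2, 4, 5, 6, 7}.
Not covered: 3, 8 — 2 districts.

2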